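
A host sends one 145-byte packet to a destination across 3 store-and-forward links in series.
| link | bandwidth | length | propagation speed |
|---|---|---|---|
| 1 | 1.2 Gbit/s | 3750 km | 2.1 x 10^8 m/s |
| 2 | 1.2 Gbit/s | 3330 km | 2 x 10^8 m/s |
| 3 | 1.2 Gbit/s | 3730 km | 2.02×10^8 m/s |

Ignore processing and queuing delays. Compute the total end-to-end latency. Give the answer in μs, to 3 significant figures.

L = 145 × 8 = 1160 bits.
Transmission delay per hop = L/R = 1160/1200000000 = 0.966667 μs; 3 hops → 2.9 μs.
Propagation delays (d/s per hop): 17857.1, 16650, 18465.3 μs; sum = 52972.5 μs.
End-to-end = 53000 μs.

53000 μs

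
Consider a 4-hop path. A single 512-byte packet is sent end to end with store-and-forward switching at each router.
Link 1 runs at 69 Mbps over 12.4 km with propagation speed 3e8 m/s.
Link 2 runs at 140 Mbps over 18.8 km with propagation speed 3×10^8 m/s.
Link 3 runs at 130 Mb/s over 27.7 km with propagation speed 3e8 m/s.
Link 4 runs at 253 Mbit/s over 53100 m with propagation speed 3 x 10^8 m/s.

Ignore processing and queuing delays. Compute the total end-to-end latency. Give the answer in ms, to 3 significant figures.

0.510 ms

L = 512 × 8 = 4096 bits.
Transmission delays (L/R per hop): 0.0593623, 0.0292571, 0.0315077, 0.0161897 ms; sum = 0.136317 ms.
Propagation delays (d/s per hop): 0.0413333, 0.0626667, 0.0923333, 0.177 ms; sum = 0.373333 ms.
End-to-end = 0.510 ms.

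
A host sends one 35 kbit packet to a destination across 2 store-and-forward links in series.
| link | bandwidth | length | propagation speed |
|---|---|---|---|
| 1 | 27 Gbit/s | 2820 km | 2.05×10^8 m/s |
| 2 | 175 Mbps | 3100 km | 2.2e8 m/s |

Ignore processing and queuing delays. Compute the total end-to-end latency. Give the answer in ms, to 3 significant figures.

L = 35000 bits.
Transmission delays (L/R per hop): 0.0012963, 0.2 ms; sum = 0.201296 ms.
Propagation delays (d/s per hop): 13.7561, 14.0909 ms; sum = 27.847 ms.
End-to-end = 28.0 ms.

28.0 ms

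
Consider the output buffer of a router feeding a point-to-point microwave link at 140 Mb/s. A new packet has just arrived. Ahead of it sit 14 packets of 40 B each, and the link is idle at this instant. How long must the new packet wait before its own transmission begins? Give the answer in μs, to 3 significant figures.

32.0 μs

Each queued packet: L/R = 320/140000000 = 2.28571 μs.
14 queued → 32 μs.
Queuing delay = 32.0 μs.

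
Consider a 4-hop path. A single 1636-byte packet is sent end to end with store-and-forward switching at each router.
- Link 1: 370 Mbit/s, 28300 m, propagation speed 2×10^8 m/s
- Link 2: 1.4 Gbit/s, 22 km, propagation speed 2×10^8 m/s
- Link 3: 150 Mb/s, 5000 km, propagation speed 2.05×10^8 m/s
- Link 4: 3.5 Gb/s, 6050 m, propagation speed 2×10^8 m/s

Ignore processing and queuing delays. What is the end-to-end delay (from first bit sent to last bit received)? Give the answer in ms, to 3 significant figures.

24.8 ms

L = 1636 × 8 = 13088 bits.
Transmission delays (L/R per hop): 0.035373, 0.00934857, 0.0872533, 0.00373943 ms; sum = 0.135714 ms.
Propagation delays (d/s per hop): 0.1415, 0.11, 24.3902, 0.03025 ms; sum = 24.672 ms.
End-to-end = 24.8 ms.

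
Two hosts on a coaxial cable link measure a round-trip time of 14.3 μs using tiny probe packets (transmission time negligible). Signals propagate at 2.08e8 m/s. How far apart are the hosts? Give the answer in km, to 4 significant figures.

One-way propagation = RTT/2 = 7.15 μs.
d = s × t = 208000000 × 7.15e-06 = 1.487 km.

1.487 km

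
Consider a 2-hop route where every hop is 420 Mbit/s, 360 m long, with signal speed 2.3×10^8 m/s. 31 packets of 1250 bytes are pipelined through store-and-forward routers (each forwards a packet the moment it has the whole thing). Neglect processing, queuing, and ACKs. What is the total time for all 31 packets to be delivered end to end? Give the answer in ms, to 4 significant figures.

Per-hop transmission t_tx = L/R = 10000/420000000 = 0.0238095 ms.
Per-hop propagation t_prop = 360/2.3e+08 = 0.00156522 ms.
Pipeline fill: first packet needs 2·t_tx to clear all hops; remaining 30 packets each add one t_tx.
Total = (2+31-1)·t_tx + 2·t_prop = 32·0.0238095 + 2·0.00156522 = 0.7650 ms.

0.7650 ms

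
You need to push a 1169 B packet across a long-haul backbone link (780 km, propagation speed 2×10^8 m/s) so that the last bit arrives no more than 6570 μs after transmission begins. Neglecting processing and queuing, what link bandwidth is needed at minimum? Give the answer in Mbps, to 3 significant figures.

3.50 Mbps

L = 9352 bits.
Propagation delay = 780000 / 200000000 = 3900 μs.
Transmission budget = 6570 − 3900 = 2670 μs.
R ≥ L / t_tx = 9352 bits / 0.00267 s = 3.50 Mbps.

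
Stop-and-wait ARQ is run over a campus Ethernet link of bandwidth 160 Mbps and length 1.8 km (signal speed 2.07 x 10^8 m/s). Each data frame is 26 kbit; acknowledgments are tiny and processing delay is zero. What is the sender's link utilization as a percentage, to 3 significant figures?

t_tx = L/R = 26000/160000000 = 0.0001625 s.
t_prop = 1800/2.07e+08 = 8.69565e-06 s; RTT = 1.73913e-05 s.
Cycle = t_tx + RTT = 0.000179891 s.
Utilization = t_tx / cycle = 0.0001625/0.000179891 = 90.3 %.

90.3 %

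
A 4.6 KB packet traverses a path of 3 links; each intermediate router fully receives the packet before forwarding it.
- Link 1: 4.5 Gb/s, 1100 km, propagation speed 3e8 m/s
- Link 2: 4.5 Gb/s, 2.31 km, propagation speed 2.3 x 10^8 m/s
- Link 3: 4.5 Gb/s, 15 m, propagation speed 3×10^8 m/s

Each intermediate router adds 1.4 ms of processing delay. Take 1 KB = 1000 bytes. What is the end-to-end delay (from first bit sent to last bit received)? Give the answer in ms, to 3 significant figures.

6.50 ms

L = 36800 bits.
Transmission delay per hop = L/R = 36800/4500000000 = 0.00817778 ms; 3 hops → 0.0245333 ms.
Propagation delays (d/s per hop): 3.66667, 0.0100435, 5e-05 ms; sum = 3.67676 ms.
Processing at 2 router(s): 2 × 1.4 ms = 2.8 ms.
End-to-end = 6.50 ms.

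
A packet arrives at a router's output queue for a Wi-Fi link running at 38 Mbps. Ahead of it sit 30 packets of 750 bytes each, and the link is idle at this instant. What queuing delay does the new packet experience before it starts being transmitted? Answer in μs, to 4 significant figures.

Each queued packet: L/R = 6000/38000000 = 157.895 μs.
30 queued → 4736.84 μs.
Queuing delay = 4737 μs.

4737 μs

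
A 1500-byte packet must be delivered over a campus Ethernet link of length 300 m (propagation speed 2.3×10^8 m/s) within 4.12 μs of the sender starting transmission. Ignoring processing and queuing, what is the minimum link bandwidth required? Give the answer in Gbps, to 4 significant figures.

L = 12000 bits.
Propagation delay = 300 / 2.3e+08 = 1.30435 μs.
Transmission budget = 4.12 − 1.30435 = 2.81565 μs.
R ≥ L / t_tx = 12000 bits / 2.81565e-06 s = 4.262 Gbps.

4.262 Gbps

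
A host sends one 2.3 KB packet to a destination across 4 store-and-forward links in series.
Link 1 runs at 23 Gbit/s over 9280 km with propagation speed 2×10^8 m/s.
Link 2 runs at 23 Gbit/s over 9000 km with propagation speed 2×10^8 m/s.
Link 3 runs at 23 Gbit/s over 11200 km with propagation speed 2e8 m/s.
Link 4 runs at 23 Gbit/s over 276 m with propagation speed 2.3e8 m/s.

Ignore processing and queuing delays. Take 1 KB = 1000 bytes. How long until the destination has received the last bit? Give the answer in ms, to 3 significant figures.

L = 18400 bits.
Transmission delay per hop = L/R = 18400/23000000000 = 0.0008 ms; 4 hops → 0.0032 ms.
Propagation delays (d/s per hop): 46.4, 45, 56, 0.0012 ms; sum = 147.401 ms.
End-to-end = 147 ms.

147 ms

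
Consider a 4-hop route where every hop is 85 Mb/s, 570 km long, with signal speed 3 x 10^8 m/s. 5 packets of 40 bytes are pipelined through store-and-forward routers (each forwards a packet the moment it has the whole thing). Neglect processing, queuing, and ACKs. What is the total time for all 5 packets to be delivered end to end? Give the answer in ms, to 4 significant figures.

7.630 ms

Per-hop transmission t_tx = L/R = 320/85000000 = 0.00376471 ms.
Per-hop propagation t_prop = 570000/300000000 = 1.9 ms.
Pipeline fill: first packet needs 4·t_tx to clear all hops; remaining 4 packets each add one t_tx.
Total = (4+5-1)·t_tx + 4·t_prop = 8·0.00376471 + 4·1.9 = 7.630 ms.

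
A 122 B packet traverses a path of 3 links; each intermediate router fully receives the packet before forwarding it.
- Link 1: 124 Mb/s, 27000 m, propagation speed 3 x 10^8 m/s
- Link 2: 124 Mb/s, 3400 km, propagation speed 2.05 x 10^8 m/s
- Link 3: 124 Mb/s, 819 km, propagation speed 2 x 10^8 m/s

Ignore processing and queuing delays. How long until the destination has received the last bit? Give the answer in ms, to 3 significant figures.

L = 122 × 8 = 976 bits.
Transmission delay per hop = L/R = 976/124000000 = 0.00787097 ms; 3 hops → 0.0236129 ms.
Propagation delays (d/s per hop): 0.09, 16.5854, 4.095 ms; sum = 20.7704 ms.
End-to-end = 20.8 ms.

20.8 ms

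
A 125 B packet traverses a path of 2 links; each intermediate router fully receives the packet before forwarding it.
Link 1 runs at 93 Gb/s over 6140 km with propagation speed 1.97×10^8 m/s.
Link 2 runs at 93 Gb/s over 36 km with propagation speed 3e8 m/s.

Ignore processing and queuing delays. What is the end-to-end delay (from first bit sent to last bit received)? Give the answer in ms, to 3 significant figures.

31.3 ms

L = 125 × 8 = 1000 bits.
Transmission delay per hop = L/R = 1000/93000000000 = 1.07527e-05 ms; 2 hops → 2.15054e-05 ms.
Propagation delays (d/s per hop): 31.1675, 0.12 ms; sum = 31.2875 ms.
End-to-end = 31.3 ms.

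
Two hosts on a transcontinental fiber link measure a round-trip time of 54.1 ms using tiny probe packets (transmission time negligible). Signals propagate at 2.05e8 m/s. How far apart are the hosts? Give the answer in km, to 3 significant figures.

One-way propagation = RTT/2 = 27.05 ms.
d = s × t = 2.05e+08 × 0.02705 = 5550 km.

5550 km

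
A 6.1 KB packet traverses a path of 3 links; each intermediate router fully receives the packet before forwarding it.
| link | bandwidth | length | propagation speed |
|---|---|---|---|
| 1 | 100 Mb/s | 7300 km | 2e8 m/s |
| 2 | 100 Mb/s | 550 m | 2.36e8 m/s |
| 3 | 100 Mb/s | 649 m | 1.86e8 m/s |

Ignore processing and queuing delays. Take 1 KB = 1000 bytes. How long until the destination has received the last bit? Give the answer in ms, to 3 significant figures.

38.0 ms

L = 48800 bits.
Transmission delay per hop = L/R = 48800/100000000 = 0.488 ms; 3 hops → 1.464 ms.
Propagation delays (d/s per hop): 36.5, 0.00233051, 0.00348925 ms; sum = 36.5058 ms.
End-to-end = 38.0 ms.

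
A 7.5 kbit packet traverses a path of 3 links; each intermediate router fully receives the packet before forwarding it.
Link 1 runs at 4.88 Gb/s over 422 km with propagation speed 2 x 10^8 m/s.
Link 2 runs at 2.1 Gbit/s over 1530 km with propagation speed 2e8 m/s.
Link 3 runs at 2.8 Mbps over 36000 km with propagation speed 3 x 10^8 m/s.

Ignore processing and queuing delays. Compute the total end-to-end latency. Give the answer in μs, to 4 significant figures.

132400 μs

L = 7500 bits.
Transmission delays (L/R per hop): 1.53689, 3.57143, 2678.57 μs; sum = 2683.68 μs.
Propagation delays (d/s per hop): 2110, 7650, 120000 μs; sum = 129760 μs.
End-to-end = 132400 μs.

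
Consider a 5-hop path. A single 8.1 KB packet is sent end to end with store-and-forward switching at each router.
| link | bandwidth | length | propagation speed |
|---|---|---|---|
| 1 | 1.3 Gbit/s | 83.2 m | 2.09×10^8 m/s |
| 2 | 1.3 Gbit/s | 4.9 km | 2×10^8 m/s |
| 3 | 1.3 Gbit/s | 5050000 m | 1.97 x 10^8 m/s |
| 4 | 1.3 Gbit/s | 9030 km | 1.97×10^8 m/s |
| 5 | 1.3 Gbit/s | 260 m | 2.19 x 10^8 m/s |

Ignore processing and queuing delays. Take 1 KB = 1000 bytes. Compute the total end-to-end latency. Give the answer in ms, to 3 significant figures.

71.7 ms

L = 64800 bits.
Transmission delay per hop = L/R = 64800/1300000000 = 0.0498462 ms; 5 hops → 0.249231 ms.
Propagation delays (d/s per hop): 0.000398086, 0.0245, 25.6345, 45.8376, 0.00118721 ms; sum = 71.4982 ms.
End-to-end = 71.7 ms.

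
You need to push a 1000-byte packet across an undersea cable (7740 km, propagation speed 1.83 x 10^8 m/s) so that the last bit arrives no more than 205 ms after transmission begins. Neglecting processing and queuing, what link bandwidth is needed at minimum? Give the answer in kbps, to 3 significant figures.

L = 8000 bits.
Propagation delay = 7740000 / 183000000 = 42.2951 ms.
Transmission budget = 205 − 42.2951 = 162.705 ms.
R ≥ L / t_tx = 8000 bits / 0.162705 s = 49.2 kbps.

49.2 kbps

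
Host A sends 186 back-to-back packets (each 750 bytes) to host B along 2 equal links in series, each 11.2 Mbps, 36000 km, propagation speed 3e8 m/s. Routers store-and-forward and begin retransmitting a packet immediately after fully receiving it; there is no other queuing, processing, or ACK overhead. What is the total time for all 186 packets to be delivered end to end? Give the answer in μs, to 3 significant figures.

340000 μs

Per-hop transmission t_tx = L/R = 6000/11200000 = 535.714 μs.
Per-hop propagation t_prop = 36000000/300000000 = 120000 μs.
Pipeline fill: first packet needs 2·t_tx to clear all hops; remaining 185 packets each add one t_tx.
Total = (2+186-1)·t_tx + 2·t_prop = 187·535.714 + 2·120000 = 340000 μs.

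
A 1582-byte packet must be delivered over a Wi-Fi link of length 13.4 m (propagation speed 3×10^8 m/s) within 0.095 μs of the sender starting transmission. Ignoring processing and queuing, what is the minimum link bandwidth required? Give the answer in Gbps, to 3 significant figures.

251 Gbps

L = 12656 bits.
Propagation delay = 13.4 / 300000000 = 0.0446667 μs.
Transmission budget = 0.095 − 0.0446667 = 0.0503333 μs.
R ≥ L / t_tx = 12656 bits / 5.03333e-08 s = 251 Gbps.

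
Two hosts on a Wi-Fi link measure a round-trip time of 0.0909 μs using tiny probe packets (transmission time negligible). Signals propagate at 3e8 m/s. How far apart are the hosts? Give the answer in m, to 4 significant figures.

One-way propagation = RTT/2 = 0.04545 μs.
d = s × t = 300000000 × 4.545e-08 = 13.64 m.

13.64 m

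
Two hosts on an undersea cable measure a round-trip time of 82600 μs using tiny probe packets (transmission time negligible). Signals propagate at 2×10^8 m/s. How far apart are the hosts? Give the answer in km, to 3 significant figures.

One-way propagation = RTT/2 = 41300 μs.
d = s × t = 200000000 × 0.0413 = 8260 km.

8260 km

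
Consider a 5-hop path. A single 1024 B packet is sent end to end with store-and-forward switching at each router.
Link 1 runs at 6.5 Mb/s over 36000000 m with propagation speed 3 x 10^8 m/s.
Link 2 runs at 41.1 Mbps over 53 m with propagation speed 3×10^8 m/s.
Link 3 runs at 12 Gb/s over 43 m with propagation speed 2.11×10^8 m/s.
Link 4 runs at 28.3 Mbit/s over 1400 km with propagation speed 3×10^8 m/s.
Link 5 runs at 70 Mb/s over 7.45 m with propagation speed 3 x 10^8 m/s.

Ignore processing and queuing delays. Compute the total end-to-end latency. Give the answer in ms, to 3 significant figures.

127 ms

L = 1024 × 8 = 8192 bits.
Transmission delays (L/R per hop): 1.26031, 0.199319, 0.000682667, 0.28947, 0.117029 ms; sum = 1.86681 ms.
Propagation delays (d/s per hop): 120, 0.000176667, 0.000203791, 4.66667, 2.48333e-05 ms; sum = 124.667 ms.
End-to-end = 127 ms.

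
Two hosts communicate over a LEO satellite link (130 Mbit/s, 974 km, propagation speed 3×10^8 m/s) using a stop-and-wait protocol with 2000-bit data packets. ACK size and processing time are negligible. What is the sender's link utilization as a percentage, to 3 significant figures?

t_tx = L/R = 2000/130000000 = 1.53846e-05 s.
t_prop = 974000/300000000 = 0.00324667 s; RTT = 0.00649333 s.
Cycle = t_tx + RTT = 0.00650872 s.
Utilization = t_tx / cycle = 1.53846e-05/0.00650872 = 0.236 %.

0.236 %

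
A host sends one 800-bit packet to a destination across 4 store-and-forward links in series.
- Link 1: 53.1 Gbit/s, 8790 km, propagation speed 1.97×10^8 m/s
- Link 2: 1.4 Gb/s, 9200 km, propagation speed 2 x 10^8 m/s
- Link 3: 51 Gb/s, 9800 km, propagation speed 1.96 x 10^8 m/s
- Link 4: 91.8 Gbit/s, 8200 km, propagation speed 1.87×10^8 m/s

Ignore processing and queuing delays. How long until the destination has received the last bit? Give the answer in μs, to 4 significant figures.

184500 μs

Transmission delays (L/R per hop): 0.0150659, 0.571429, 0.0156863, 0.0087146 μs; sum = 0.610895 μs.
Propagation delays (d/s per hop): 44619.3, 46000, 50000, 43850.3 μs; sum = 184470 μs.
End-to-end = 184500 μs.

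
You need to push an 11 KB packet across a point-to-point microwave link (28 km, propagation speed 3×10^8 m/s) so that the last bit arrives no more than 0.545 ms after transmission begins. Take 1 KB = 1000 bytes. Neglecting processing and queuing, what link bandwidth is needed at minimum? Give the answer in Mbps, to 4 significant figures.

L = 88000 bits.
Propagation delay = 28000 / 300000000 = 0.0933333 ms.
Transmission budget = 0.545 − 0.0933333 = 0.451667 ms.
R ≥ L / t_tx = 88000 bits / 0.000451667 s = 194.8 Mbps.

194.8 Mbps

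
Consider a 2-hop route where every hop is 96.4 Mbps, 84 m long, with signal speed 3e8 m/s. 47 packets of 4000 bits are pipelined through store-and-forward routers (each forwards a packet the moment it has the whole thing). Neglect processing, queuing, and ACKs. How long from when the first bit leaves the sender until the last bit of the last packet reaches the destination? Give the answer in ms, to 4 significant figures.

Per-hop transmission t_tx = L/R = 4000/96400000 = 0.0414938 ms.
Per-hop propagation t_prop = 84/300000000 = 0.00028 ms.
Pipeline fill: first packet needs 2·t_tx to clear all hops; remaining 46 packets each add one t_tx.
Total = (2+47-1)·t_tx + 2·t_prop = 48·0.0414938 + 2·0.00028 = 1.992 ms.

1.992 ms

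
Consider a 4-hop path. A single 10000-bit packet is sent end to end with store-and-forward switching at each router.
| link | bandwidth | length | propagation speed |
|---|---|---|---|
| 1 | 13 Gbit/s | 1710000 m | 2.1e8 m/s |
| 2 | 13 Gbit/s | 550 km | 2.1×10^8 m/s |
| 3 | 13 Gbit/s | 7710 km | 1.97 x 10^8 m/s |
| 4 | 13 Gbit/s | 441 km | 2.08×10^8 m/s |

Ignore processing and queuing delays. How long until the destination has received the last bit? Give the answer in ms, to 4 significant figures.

52.02 ms

Transmission delay per hop = L/R = 10000/13000000000 = 0.000769231 ms; 4 hops → 0.00307692 ms.
Propagation delays (d/s per hop): 8.14286, 2.61905, 39.1371, 2.12019 ms; sum = 52.0192 ms.
End-to-end = 52.02 ms.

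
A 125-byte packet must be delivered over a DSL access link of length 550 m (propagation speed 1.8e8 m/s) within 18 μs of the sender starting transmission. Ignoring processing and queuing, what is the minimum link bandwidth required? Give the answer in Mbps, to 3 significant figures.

L = 1000 bits.
Propagation delay = 550 / 180000000 = 3.05556 μs.
Transmission budget = 18 − 3.05556 = 14.9444 μs.
R ≥ L / t_tx = 1000 bits / 1.49444e-05 s = 66.9 Mbps.

66.9 Mbps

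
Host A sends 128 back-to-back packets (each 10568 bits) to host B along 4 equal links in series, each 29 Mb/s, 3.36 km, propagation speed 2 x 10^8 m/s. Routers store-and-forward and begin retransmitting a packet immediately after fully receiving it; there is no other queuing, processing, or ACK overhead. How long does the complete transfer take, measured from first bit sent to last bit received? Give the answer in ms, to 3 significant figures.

47.8 ms

Per-hop transmission t_tx = L/R = 10568/29000000 = 0.364414 ms.
Per-hop propagation t_prop = 3360/200000000 = 0.0168 ms.
Pipeline fill: first packet needs 4·t_tx to clear all hops; remaining 127 packets each add one t_tx.
Total = (4+128-1)·t_tx + 4·t_prop = 131·0.364414 + 4·0.0168 = 47.8 ms.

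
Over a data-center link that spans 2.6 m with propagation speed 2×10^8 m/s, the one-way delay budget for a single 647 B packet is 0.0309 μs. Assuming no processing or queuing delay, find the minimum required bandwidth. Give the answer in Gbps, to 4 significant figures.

289.2 Gbps

L = 5176 bits.
Propagation delay = 2.6 / 200000000 = 0.013 μs.
Transmission budget = 0.0309 − 0.013 = 0.0179 μs.
R ≥ L / t_tx = 5176 bits / 1.79e-08 s = 289.2 Gbps.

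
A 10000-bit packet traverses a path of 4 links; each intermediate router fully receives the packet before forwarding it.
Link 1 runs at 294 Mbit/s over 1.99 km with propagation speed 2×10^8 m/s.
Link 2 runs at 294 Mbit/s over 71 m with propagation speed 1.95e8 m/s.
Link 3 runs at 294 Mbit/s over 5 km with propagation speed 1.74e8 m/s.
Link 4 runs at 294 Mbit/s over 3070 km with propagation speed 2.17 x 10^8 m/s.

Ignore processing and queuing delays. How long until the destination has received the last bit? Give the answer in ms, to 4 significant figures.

Transmission delay per hop = L/R = 10000/294000000 = 0.0340136 ms; 4 hops → 0.136054 ms.
Propagation delays (d/s per hop): 0.00995, 0.000364103, 0.0287356, 14.1475 ms; sum = 14.1865 ms.
End-to-end = 14.32 ms.

14.32 ms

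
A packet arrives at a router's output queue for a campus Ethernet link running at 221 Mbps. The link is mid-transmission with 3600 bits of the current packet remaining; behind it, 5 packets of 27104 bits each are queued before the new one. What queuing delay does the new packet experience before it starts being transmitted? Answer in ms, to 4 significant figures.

0.6295 ms

Each queued packet: L/R = 27104/221000000 = 0.122643 ms.
5 queued → 0.613213 ms.
Plus remaining 3600 bits of current packet: 0.0162896 ms.
Queuing delay = 0.6295 ms.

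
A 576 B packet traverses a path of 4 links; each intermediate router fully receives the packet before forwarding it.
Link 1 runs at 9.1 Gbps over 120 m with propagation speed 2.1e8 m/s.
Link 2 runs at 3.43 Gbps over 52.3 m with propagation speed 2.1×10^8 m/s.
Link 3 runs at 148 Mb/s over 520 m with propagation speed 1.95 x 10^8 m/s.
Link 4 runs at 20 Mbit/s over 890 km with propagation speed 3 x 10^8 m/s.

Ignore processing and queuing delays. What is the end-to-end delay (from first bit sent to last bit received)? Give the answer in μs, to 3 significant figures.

L = 576 × 8 = 4608 bits.
Transmission delays (L/R per hop): 0.506374, 1.34344, 31.1351, 230.4 μs; sum = 263.385 μs.
Propagation delays (d/s per hop): 0.571429, 0.249048, 2.66667, 2966.67 μs; sum = 2970.15 μs.
End-to-end = 3230 μs.

3230 μs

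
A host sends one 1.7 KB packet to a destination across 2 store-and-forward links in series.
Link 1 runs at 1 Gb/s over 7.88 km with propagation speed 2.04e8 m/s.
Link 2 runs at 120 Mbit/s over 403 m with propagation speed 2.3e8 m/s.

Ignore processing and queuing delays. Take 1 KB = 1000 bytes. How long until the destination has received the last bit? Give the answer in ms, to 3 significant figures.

L = 13600 bits.
Transmission delays (L/R per hop): 0.0136, 0.113333 ms; sum = 0.126933 ms.
Propagation delays (d/s per hop): 0.0386275, 0.00175217 ms; sum = 0.0403796 ms.
End-to-end = 0.167 ms.

0.167 ms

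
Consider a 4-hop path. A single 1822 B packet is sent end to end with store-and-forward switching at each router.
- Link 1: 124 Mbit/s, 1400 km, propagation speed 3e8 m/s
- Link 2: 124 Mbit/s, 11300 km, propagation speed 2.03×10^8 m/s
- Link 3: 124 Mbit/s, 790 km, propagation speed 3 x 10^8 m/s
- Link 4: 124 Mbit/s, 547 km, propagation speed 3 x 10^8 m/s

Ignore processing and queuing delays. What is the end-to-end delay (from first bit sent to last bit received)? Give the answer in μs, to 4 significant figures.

65260 μs

L = 1822 × 8 = 14576 bits.
Transmission delay per hop = L/R = 14576/124000000 = 117.548 μs; 4 hops → 470.194 μs.
Propagation delays (d/s per hop): 4666.67, 55665, 2633.33, 1823.33 μs; sum = 64788.4 μs.
End-to-end = 65260 μs.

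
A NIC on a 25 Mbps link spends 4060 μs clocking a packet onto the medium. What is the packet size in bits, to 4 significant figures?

101500 bits

L = R × t_tx = 25000000 b/s × 0.00406 s = 101500 bits.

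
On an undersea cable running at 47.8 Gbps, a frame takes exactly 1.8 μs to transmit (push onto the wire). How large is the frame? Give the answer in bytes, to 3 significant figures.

L = R × t_tx = 47800000000 b/s × 1.8e-06 s = 86040 bits.
In bytes: 86040 / 8 = 10800 bytes.

10800 bytes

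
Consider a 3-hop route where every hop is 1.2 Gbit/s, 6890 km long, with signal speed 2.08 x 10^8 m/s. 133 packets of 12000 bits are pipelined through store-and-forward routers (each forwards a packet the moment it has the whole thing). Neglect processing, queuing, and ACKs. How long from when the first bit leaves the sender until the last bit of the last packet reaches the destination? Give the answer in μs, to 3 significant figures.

101000 μs

Per-hop transmission t_tx = L/R = 12000/1200000000 = 10 μs.
Per-hop propagation t_prop = 6890000/208000000 = 33125 μs.
Pipeline fill: first packet needs 3·t_tx to clear all hops; remaining 132 packets each add one t_tx.
Total = (3+133-1)·t_tx + 3·t_prop = 135·10 + 3·33125 = 101000 μs.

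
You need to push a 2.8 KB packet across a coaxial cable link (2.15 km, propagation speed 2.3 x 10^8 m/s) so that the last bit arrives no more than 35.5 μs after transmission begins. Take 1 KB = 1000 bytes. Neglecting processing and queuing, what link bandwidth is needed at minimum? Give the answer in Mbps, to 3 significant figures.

L = 22400 bits.
Propagation delay = 2150 / 2.3e+08 = 9.34783 μs.
Transmission budget = 35.5 − 9.34783 = 26.1522 μs.
R ≥ L / t_tx = 22400 bits / 2.61522e-05 s = 857 Mbps.

857 Mbps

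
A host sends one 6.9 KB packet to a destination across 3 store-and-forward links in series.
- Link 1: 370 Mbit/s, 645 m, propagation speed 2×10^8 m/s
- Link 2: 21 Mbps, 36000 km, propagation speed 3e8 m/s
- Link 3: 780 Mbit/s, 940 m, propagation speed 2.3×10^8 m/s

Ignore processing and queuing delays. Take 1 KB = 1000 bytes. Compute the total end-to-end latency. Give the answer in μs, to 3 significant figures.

123000 μs

L = 55200 bits.
Transmission delays (L/R per hop): 149.189, 2628.57, 70.7692 μs; sum = 2848.53 μs.
Propagation delays (d/s per hop): 3.225, 120000, 4.08696 μs; sum = 120007 μs.
End-to-end = 123000 μs.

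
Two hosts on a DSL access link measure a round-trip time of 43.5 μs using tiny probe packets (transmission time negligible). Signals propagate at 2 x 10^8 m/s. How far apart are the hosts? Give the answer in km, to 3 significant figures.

One-way propagation = RTT/2 = 21.75 μs.
d = s × t = 200000000 × 2.175e-05 = 4.35 km.

4.35 km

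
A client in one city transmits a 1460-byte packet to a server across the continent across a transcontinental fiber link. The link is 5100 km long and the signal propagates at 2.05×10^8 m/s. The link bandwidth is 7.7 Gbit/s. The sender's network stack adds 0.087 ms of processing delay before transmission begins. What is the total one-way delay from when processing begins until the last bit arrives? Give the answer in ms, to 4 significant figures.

24.97 ms

L = 1460 × 8 = 11680 bits.
Transmission delay = L/R = 11680 / 7700000000 = 0.00151688 ms.
Propagation delay = d/s = 5100000 m / 2.05e+08 m/s = 24.878 ms.
Plus processing delay 0.087 ms = 0.087 ms.
Total = 24.97 ms.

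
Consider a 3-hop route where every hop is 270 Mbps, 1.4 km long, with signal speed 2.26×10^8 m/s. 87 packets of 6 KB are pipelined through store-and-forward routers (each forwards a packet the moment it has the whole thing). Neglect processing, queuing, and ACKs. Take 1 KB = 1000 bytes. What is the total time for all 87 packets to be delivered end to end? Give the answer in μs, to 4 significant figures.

Per-hop transmission t_tx = L/R = 48000/270000000 = 177.778 μs.
Per-hop propagation t_prop = 1400/2.26e+08 = 6.19469 μs.
Pipeline fill: first packet needs 3·t_tx to clear all hops; remaining 86 packets each add one t_tx.
Total = (3+87-1)·t_tx + 3·t_prop = 89·177.778 + 3·6.19469 = 15840 μs.

15840 μs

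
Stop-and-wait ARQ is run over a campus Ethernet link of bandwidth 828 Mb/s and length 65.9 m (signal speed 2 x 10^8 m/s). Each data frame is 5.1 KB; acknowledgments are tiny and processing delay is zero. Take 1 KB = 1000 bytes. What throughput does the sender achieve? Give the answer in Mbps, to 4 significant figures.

t_tx = L/R = 40800/828000000 = 4.92754e-05 s.
t_prop = 65.9/200000000 = 3.295e-07 s; RTT = 6.59e-07 s.
Cycle = t_tx + RTT = 4.99344e-05 s.
Throughput = L / cycle = 40800 / 4.99344e-05 = 817.1 Mbps.

817.1 Mbps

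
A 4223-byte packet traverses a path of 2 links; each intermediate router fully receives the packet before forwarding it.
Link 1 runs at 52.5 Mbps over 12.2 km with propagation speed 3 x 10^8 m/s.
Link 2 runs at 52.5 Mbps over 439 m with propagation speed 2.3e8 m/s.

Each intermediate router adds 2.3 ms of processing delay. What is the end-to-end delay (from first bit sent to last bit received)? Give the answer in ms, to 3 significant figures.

L = 4223 × 8 = 33784 bits.
Transmission delay per hop = L/R = 33784/52500000 = 0.643505 ms; 2 hops → 1.28701 ms.
Propagation delays (d/s per hop): 0.0406667, 0.0019087 ms; sum = 0.0425754 ms.
Processing at 1 router(s): 1 × 2.3 ms = 2.3 ms.
End-to-end = 3.63 ms.

3.63 ms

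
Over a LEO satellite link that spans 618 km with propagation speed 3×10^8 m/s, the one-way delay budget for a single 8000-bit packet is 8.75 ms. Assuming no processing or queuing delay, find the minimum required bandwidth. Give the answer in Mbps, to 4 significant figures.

Propagation delay = 618000 / 300000000 = 2.06 ms.
Transmission budget = 8.75 − 2.06 = 6.69 ms.
R ≥ L / t_tx = 8000 bits / 0.00669 s = 1.196 Mbps.

1.196 Mbps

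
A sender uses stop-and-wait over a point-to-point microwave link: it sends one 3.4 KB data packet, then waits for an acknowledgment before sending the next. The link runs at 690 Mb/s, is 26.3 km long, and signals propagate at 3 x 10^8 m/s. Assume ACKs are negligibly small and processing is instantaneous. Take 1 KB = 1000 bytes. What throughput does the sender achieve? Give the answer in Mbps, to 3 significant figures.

t_tx = L/R = 27200/690000000 = 3.94203e-05 s.
t_prop = 26300/300000000 = 8.76667e-05 s; RTT = 0.000175333 s.
Cycle = t_tx + RTT = 0.000214754 s.
Throughput = L / cycle = 27200 / 0.000214754 = 127 Mbps.

127 Mbps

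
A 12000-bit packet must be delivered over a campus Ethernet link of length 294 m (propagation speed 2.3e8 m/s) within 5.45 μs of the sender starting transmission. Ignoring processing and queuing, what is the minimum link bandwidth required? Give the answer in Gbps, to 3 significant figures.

2.88 Gbps

Propagation delay = 294 / 2.3e+08 = 1.27826 μs.
Transmission budget = 5.45 − 1.27826 = 4.17174 μs.
R ≥ L / t_tx = 12000 bits / 4.17174e-06 s = 2.88 Gbps.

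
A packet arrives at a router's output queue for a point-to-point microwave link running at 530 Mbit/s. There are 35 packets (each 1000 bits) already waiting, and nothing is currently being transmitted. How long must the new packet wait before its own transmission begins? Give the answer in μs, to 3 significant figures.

66.0 μs

Each queued packet: L/R = 1000/530000000 = 1.88679 μs.
35 queued → 66.0377 μs.
Queuing delay = 66.0 μs.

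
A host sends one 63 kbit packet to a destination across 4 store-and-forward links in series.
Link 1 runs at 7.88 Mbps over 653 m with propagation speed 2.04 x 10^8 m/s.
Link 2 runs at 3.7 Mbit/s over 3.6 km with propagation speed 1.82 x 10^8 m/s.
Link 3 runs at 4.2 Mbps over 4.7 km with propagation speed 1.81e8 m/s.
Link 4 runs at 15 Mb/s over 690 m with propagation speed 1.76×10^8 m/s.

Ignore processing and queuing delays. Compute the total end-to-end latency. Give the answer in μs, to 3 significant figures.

L = 63000 bits.
Transmission delays (L/R per hop): 7994.92, 17027, 15000, 4200 μs; sum = 44222 μs.
Propagation delays (d/s per hop): 3.20098, 19.7802, 25.9669, 3.92045 μs; sum = 52.8685 μs.
End-to-end = 44300 μs.

44300 μs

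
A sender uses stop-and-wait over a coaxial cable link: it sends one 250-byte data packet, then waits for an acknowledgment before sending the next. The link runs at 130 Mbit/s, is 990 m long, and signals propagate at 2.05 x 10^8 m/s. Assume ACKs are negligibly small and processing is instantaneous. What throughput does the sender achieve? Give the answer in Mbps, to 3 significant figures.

79.9 Mbps

t_tx = L/R = 2000/130000000 = 1.53846e-05 s.
t_prop = 990/2.05e+08 = 4.82927e-06 s; RTT = 9.65854e-06 s.
Cycle = t_tx + RTT = 2.50432e-05 s.
Throughput = L / cycle = 2000 / 2.50432e-05 = 79.9 Mbps.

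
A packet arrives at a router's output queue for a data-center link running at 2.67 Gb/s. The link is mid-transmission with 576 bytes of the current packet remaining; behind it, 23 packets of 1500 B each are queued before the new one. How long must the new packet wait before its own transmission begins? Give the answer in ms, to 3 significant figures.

0.105 ms

Each queued packet: L/R = 12000/2670000000 = 0.00449438 ms.
23 queued → 0.103371 ms.
Plus remaining 4608 bits of current packet: 0.00172584 ms.
Queuing delay = 0.105 ms.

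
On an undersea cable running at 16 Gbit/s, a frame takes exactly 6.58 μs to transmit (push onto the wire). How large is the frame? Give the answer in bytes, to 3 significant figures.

13200 bytes

L = R × t_tx = 16000000000 b/s × 6.58e-06 s = 105280 bits.
In bytes: 105280 / 8 = 13200 bytes.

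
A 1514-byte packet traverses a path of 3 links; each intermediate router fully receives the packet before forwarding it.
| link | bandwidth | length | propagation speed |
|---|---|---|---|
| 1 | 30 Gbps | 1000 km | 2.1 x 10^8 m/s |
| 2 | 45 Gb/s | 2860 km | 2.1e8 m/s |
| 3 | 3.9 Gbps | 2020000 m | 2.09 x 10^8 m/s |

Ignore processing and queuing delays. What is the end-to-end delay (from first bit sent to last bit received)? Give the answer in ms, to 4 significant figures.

28.05 ms

L = 1514 × 8 = 12112 bits.
Transmission delays (L/R per hop): 0.000403733, 0.000269156, 0.00310564 ms; sum = 0.00377853 ms.
Propagation delays (d/s per hop): 4.7619, 13.619, 9.66507 ms; sum = 28.046 ms.
End-to-end = 28.05 ms.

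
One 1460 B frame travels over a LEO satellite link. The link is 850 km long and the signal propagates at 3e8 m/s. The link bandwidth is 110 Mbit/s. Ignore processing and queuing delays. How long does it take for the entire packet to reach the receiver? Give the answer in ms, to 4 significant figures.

L = 1460 × 8 = 11680 bits.
Transmission delay = L/R = 11680 / 110000000 = 0.106182 ms.
Propagation delay = d/s = 850000 m / 300000000 m/s = 2.83333 ms.
Total = 2.940 ms.

2.940 ms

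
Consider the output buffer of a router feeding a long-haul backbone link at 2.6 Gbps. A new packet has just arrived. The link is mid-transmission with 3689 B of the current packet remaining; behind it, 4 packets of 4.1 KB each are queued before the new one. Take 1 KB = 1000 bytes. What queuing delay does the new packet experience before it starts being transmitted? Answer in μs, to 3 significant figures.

61.8 μs

Each queued packet: L/R = 32800/2600000000 = 12.6154 μs.
4 queued → 50.4615 μs.
Plus remaining 29512 bits of current packet: 11.3508 μs.
Queuing delay = 61.8 μs.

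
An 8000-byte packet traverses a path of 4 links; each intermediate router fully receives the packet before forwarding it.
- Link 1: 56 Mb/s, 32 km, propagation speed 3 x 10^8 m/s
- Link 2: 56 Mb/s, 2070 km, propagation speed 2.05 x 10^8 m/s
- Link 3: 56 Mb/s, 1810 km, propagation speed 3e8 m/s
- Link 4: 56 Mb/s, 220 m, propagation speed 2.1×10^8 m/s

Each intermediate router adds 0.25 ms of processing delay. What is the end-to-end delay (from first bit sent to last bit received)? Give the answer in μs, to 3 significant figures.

L = 8000 × 8 = 64000 bits.
Transmission delay per hop = L/R = 64000/56000000 = 1142.86 μs; 4 hops → 4571.43 μs.
Propagation delays (d/s per hop): 106.667, 10097.6, 6033.33, 1.04762 μs; sum = 16238.6 μs.
Processing at 3 router(s): 3 × 0.25 ms = 750 μs.
End-to-end = 21600 μs.

21600 μs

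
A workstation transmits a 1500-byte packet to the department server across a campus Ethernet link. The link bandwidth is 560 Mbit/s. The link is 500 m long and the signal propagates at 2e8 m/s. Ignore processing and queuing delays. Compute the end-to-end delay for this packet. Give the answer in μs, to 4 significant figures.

L = 1500 × 8 = 12000 bits.
Transmission delay = L/R = 12000 / 560000000 = 21.4286 μs.
Propagation delay = d/s = 500 m / 200000000 m/s = 2.5 μs.
Total = 23.93 μs.

23.93 μs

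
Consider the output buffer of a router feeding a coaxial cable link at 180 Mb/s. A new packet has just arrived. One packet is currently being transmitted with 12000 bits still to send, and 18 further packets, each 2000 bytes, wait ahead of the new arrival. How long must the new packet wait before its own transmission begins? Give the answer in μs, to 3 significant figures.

1670 μs

Each queued packet: L/R = 16000/180000000 = 88.8889 μs.
18 queued → 1600 μs.
Plus remaining 12000 bits of current packet: 66.6667 μs.
Queuing delay = 1670 μs.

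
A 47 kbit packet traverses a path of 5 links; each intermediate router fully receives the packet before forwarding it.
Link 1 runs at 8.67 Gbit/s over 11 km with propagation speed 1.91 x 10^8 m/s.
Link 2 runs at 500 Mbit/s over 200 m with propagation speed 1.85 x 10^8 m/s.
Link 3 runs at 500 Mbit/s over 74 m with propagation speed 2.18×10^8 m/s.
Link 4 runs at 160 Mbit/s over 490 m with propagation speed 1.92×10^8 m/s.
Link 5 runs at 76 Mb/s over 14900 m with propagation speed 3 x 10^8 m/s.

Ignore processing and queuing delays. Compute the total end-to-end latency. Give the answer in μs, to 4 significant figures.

1217 μs

L = 47000 bits.
Transmission delays (L/R per hop): 5.42099, 94, 94, 293.75, 618.421 μs; sum = 1105.59 μs.
Propagation delays (d/s per hop): 57.5916, 1.08108, 0.33945, 2.55208, 49.6667 μs; sum = 111.231 μs.
End-to-end = 1217 μs.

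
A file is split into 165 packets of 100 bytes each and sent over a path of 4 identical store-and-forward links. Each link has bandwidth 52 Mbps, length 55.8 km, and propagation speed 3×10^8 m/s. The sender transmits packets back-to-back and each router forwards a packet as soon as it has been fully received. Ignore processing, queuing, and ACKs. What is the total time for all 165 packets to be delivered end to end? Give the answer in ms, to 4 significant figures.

3.329 ms

Per-hop transmission t_tx = L/R = 800/52000000 = 0.0153846 ms.
Per-hop propagation t_prop = 55800/300000000 = 0.186 ms.
Pipeline fill: first packet needs 4·t_tx to clear all hops; remaining 164 packets each add one t_tx.
Total = (4+165-1)·t_tx + 4·t_prop = 168·0.0153846 + 4·0.186 = 3.329 ms.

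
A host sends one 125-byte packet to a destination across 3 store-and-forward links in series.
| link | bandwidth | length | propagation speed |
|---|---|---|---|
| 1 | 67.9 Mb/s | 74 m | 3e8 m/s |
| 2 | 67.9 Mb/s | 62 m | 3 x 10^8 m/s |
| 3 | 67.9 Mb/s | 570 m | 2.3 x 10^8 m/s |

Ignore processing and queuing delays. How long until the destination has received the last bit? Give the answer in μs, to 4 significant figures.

L = 125 × 8 = 1000 bits.
Transmission delay per hop = L/R = 1000/67900000 = 14.7275 μs; 3 hops → 44.1826 μs.
Propagation delays (d/s per hop): 0.246667, 0.206667, 2.47826 μs; sum = 2.93159 μs.
End-to-end = 47.11 μs.

47.11 μs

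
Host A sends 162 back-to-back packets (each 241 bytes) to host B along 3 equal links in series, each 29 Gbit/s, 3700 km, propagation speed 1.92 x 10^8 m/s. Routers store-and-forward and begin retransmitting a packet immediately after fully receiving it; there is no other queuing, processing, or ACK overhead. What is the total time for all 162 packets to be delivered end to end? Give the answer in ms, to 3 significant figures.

Per-hop transmission t_tx = L/R = 1928/29000000000 = 6.64828e-05 ms.
Per-hop propagation t_prop = 3700000/192000000 = 19.2708 ms.
Pipeline fill: first packet needs 3·t_tx to clear all hops; remaining 161 packets each add one t_tx.
Total = (3+162-1)·t_tx + 3·t_prop = 164·6.64828e-05 + 3·19.2708 = 57.8 ms.

57.8 ms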